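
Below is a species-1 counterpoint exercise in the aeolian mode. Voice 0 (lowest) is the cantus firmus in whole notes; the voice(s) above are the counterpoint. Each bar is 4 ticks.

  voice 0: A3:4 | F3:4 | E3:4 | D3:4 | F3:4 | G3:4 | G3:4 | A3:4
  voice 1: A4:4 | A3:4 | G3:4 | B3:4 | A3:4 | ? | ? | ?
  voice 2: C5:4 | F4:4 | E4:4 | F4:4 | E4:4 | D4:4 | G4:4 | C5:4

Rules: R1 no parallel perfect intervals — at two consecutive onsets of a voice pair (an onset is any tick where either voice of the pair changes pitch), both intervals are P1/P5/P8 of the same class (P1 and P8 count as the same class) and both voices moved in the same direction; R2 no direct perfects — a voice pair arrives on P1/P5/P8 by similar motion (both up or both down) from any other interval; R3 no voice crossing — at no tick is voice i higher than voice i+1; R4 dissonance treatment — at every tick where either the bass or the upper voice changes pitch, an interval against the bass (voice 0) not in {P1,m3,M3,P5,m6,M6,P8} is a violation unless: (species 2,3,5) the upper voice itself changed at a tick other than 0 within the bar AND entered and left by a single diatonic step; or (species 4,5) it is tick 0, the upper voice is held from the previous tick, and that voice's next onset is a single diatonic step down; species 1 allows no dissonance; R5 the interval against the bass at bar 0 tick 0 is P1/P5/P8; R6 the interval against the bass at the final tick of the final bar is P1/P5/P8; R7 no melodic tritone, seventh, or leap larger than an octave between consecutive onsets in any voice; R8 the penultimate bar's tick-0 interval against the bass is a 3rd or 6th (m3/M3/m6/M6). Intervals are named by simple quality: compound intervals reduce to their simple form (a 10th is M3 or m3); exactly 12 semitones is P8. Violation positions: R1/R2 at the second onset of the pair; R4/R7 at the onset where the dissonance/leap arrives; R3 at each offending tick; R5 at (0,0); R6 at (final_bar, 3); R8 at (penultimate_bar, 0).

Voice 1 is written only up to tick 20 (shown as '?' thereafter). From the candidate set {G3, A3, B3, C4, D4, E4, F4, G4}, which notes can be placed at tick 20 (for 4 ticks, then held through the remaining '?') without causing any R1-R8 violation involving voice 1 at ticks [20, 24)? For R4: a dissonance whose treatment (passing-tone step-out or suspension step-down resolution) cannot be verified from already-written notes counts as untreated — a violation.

G3: violates R1
A3: violates R4
B3: legal
C4: violates R4
D4: violates R2
E4: violates R3
F4: violates R3,R4
G4: violates R2,R3,R7

{B3}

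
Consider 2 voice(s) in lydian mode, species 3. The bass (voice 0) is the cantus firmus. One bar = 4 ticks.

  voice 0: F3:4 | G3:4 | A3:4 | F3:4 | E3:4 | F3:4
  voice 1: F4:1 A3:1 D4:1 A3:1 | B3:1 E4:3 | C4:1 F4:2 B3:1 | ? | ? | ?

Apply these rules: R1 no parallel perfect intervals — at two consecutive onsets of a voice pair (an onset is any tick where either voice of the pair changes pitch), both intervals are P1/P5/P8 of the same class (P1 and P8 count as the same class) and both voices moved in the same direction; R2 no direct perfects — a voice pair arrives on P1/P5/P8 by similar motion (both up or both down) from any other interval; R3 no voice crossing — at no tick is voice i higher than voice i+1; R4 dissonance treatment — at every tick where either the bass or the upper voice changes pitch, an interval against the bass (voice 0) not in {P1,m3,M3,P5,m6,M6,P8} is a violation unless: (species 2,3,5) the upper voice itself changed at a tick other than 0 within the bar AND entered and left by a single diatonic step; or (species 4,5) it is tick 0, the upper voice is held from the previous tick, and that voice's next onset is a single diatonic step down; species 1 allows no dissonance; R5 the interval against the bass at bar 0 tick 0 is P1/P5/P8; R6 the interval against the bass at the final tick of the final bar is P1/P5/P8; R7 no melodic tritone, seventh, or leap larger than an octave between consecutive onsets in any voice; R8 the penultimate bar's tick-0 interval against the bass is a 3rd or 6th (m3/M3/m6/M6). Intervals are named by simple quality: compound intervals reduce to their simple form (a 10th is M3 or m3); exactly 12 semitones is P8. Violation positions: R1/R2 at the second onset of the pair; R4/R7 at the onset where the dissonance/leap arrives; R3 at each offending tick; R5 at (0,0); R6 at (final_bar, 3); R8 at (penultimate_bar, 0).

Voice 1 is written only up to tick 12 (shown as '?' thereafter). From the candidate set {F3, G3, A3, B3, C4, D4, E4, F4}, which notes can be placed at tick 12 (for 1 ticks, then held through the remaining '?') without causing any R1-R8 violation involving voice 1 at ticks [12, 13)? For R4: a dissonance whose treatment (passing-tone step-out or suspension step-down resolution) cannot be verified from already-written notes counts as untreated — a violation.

F3: violates R2,R7
G3: violates R4
A3: legal
B3: violates R4
C4: legal
D4: legal
E4: violates R4
F4: violates R7

{A3, C4, D4}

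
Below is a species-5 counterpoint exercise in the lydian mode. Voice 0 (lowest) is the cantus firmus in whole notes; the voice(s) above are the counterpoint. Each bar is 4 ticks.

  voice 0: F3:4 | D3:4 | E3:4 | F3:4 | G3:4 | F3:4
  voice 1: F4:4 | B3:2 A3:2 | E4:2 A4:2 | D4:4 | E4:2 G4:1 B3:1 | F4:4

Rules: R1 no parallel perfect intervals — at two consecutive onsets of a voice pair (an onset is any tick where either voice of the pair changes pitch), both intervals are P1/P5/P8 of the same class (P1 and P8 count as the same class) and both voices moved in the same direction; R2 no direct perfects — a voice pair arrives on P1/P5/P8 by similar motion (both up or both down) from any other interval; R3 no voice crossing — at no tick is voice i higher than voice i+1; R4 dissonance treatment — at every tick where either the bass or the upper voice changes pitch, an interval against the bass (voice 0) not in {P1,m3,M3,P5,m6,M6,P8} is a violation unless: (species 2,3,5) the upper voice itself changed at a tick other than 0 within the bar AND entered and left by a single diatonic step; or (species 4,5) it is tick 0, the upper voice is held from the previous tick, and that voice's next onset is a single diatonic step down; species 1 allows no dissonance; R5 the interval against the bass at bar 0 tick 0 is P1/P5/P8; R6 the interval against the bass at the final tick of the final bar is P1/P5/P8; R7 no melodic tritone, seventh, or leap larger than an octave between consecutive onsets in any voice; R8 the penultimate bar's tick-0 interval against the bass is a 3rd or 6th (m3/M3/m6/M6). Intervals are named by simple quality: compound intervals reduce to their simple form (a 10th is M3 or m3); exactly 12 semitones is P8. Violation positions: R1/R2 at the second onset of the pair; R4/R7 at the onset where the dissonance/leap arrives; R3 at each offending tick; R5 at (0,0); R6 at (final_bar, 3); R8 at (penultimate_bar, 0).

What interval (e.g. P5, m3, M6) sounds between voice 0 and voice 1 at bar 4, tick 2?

P8

voice 0=G3 voice 1=G4 -> P8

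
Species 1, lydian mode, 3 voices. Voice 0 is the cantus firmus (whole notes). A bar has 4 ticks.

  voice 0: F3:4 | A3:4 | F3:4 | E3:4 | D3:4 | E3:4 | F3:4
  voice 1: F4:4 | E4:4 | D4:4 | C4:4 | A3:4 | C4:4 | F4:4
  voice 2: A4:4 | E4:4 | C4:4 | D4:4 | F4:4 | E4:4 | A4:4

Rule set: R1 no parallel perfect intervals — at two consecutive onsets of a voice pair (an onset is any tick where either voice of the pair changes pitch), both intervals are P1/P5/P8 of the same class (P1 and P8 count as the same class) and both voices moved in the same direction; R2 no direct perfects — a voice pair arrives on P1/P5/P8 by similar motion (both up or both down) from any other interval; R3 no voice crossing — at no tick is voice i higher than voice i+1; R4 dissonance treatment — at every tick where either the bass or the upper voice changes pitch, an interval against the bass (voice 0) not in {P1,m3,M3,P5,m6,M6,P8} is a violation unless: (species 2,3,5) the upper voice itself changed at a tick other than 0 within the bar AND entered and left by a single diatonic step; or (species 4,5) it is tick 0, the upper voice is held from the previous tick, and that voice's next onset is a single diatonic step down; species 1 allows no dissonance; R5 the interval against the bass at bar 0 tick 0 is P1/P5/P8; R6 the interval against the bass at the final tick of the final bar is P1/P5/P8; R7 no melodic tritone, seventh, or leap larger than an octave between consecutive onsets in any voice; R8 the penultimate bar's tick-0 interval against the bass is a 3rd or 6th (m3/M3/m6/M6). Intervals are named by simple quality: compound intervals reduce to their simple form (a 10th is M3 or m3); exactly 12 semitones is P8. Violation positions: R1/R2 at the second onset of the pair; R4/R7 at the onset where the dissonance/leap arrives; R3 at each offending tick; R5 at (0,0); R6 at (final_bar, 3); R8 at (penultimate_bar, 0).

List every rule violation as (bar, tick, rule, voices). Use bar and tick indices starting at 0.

bar 0: v0=F3 v1=F4 v2=A4 downbeat M3
bar 1: v0=A3 v1=E4 v2=E4 downbeat P5
bar 2: v0=F3 v1=D4 v2=C4 downbeat P5
bar 3: v0=E3 v1=C4 v2=D4 downbeat m7
bar 4: v0=D3 v1=A3 v2=F4 downbeat m3
bar 5: v0=E3 v1=C4 v2=E4 downbeat P8
bar 6: v0=F3 v1=F4 v2=A4 downbeat M3
  -> R5 @ bar 0 tick 0 v(0, 2): opens on M3
  -> R2 @ bar 1 tick 0 v(1, 2): F4/A4 M3 -> E4/E4 P1 similar
  -> R1 @ bar 2 tick 0 v(0, 2): A3/E4 P5 -> F3/C4 P5 similar
  -> R3 @ bar 2 tick 0 v(1, 2): D4 above C4
  -> R3 @ bar 2 tick 1 v(1, 2): D4 above C4
  -> R3 @ bar 2 tick 2 v(1, 2): D4 above C4
  -> R3 @ bar 2 tick 3 v(1, 2): D4 above C4
  -> R4 @ bar 3 tick 0 v(0, 2): E3/D4 m7 untreated
  -> R2 @ bar 4 tick 0 v(0, 1): E3/C4 m6 -> D3/A3 P5 similar
  -> R8 @ bar 5 tick 0 v(0, 2): penult P8 not 3rd/6th
  -> R2 @ bar 6 tick 0 v(0, 1): E3/C4 m6 -> F3/F4 P8 similar
  -> R6 @ bar 6 tick 3 v(0, 2): closes on M3

(0, 0, R5, (0, 2))
(1, 0, R2, (1, 2))
(2, 0, R1, (0, 2))
(2, 0, R3, (1, 2))
(2, 1, R3, (1, 2))
(2, 2, R3, (1, 2))
(2, 3, R3, (1, 2))
(3, 0, R4, (0, 2))
(4, 0, R2, (0, 1))
(5, 0, R8, (0, 2))
(6, 0, R2, (0, 1))
(6, 3, R6, (0, 2))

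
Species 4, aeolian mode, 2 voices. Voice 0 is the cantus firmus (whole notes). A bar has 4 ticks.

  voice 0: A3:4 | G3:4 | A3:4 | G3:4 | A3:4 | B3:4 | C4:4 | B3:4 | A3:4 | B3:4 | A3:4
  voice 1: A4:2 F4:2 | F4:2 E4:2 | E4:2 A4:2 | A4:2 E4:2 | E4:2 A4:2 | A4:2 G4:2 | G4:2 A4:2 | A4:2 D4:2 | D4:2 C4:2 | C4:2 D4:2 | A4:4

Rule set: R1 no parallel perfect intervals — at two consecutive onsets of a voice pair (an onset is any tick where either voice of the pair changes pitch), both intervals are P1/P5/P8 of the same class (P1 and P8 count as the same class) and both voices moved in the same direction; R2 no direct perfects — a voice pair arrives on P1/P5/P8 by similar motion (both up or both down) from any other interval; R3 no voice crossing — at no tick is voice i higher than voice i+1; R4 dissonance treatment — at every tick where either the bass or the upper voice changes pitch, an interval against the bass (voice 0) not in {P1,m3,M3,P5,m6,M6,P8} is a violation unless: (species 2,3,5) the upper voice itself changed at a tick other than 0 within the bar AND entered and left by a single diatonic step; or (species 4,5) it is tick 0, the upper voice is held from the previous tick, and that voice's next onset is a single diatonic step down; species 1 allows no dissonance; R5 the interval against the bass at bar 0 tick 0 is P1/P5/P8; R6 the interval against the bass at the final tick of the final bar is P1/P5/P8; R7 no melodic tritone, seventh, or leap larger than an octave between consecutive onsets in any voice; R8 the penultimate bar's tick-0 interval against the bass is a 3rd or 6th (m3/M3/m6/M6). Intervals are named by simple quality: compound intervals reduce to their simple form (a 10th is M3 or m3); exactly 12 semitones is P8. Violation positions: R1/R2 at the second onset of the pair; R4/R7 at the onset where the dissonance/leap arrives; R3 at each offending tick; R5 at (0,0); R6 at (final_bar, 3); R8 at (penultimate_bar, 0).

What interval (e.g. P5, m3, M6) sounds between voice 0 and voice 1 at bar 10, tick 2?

P8

voice 0=A3 voice 1=A4 -> P8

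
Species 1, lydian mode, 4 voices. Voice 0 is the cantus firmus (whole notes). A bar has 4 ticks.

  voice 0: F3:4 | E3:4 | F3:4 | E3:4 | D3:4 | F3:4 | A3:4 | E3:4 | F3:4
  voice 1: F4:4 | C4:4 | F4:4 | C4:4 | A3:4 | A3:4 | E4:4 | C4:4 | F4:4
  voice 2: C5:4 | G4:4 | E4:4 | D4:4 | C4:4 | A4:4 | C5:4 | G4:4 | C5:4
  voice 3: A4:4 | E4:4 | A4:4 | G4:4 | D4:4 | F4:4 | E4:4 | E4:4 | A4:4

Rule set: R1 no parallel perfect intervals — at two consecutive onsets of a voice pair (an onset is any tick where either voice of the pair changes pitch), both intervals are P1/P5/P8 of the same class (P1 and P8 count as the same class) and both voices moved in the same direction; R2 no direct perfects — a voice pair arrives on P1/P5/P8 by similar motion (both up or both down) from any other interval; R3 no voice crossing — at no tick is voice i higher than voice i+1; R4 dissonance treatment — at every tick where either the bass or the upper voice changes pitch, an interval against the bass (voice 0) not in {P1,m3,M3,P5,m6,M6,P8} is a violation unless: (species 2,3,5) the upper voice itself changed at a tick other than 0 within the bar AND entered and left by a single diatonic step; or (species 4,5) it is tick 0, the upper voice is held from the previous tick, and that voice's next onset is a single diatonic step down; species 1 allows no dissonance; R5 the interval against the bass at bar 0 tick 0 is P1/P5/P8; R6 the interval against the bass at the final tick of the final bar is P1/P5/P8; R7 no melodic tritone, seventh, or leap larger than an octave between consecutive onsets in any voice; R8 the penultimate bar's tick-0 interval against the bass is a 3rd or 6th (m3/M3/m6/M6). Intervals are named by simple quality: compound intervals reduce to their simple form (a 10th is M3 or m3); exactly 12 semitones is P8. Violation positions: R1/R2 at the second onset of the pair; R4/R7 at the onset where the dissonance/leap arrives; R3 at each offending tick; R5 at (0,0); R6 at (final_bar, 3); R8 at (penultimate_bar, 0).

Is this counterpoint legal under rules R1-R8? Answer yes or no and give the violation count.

No (46 violations)

bar 0: v0=F3 v1=F4 v2=C5 v3=A4 (M3)
bar 1: v0=E3 v1=C4 v2=G4 v3=E4 (P8)
bar 2: v0=F3 v1=F4 v2=E4 v3=A4 (M3)
bar 3: v0=E3 v1=C4 v2=D4 v3=G4 (m3)
bar 4: v0=D3 v1=A3 v2=C4 v3=D4 (P8)
bar 5: v0=F3 v1=A3 v2=A4 v3=F4 (P8)
bar 6: v0=A3 v1=E4 v2=C5 v3=E4 (P5)
bar 7: v0=E3 v1=C4 v2=G4 v3=E4 (P8)
bar 8: v0=F3 v1=F4 v2=C5 v3=A4 (M3)
  R3 @ bar0.0: C5 above A4
  R5 @ bar0.0: opens on M3
  R3 @ bar0.1: C5 above A4
  R3 @ bar0.2: C5 above A4
  R3 @ bar0.3: C5 above A4
  R1 @ bar1.0: F4/C5 P5 -> C4/G4 P5 similar
  R2 @ bar1.0: F3/A4 M3 -> E3/E4 P8 similar
  R3 @ bar1.0: G4 above E4
  R3 @ bar1.1: G4 above E4
  R3 @ bar1.2: G4 above E4
  R3 @ bar1.3: G4 above E4
  R2 @ bar2.0: E3/C4 m6 -> F3/F4 P8 similar
  R3 @ bar2.0: F4 above E4
  R4 @ bar2.0: F3/E4 M7 untreated
  R3 @ bar2.1: F4 above E4
  R3 @ bar2.2: F4 above E4
  R3 @ bar2.3: F4 above E4
  R2 @ bar3.0: F4/A4 M3 -> C4/G4 P5 similar
  R4 @ bar3.0: E3/D4 m7 untreated
  R2 @ bar4.0: E3/C4 m6 -> D3/A3 P5 similar
  R2 @ bar4.0: E3/G4 m3 -> D3/D4 P8 similar
  R4 @ bar4.0: D3/C4 m7 untreated
  R1 @ bar5.0: D3/D4 P8 -> F3/F4 P8 similar
  R3 @ bar5.0: A4 above F4
  R3 @ bar5.1: A4 above F4
  R3 @ bar5.2: A4 above F4
  R3 @ bar5.3: A4 above F4
  R2 @ bar6.0: F3/A3 M3 -> A3/E4 P5 similar
  R3 @ bar6.0: C5 above E4
  R3 @ bar6.1: C5 above E4
  R3 @ bar6.2: C5 above E4
  R3 @ bar6.3: C5 above E4
  R2 @ bar7.0: E4/C5 m6 -> C4/G4 P5 similar
  R3 @ bar7.0: G4 above E4
  R8 @ bar7.0: penult P8 not 3rd/6th
  R3 @ bar7.1: G4 above E4
  R3 @ bar7.2: G4 above E4
  R3 @ bar7.3: G4 above E4
  R1 @ bar8.0: C4/G4 P5 -> F4/C5 P5 similar
  R2 @ bar8.0: E3/C4 m6 -> F3/F4 P8 similar
  R2 @ bar8.0: E3/G4 m3 -> F3/C5 P5 similar
  R3 @ bar8.0: C5 above A4
  R3 @ bar8.1: C5 above A4
  R3 @ bar8.2: C5 above A4
  R3 @ bar8.3: C5 above A4
  R6 @ bar8.3: closes on M3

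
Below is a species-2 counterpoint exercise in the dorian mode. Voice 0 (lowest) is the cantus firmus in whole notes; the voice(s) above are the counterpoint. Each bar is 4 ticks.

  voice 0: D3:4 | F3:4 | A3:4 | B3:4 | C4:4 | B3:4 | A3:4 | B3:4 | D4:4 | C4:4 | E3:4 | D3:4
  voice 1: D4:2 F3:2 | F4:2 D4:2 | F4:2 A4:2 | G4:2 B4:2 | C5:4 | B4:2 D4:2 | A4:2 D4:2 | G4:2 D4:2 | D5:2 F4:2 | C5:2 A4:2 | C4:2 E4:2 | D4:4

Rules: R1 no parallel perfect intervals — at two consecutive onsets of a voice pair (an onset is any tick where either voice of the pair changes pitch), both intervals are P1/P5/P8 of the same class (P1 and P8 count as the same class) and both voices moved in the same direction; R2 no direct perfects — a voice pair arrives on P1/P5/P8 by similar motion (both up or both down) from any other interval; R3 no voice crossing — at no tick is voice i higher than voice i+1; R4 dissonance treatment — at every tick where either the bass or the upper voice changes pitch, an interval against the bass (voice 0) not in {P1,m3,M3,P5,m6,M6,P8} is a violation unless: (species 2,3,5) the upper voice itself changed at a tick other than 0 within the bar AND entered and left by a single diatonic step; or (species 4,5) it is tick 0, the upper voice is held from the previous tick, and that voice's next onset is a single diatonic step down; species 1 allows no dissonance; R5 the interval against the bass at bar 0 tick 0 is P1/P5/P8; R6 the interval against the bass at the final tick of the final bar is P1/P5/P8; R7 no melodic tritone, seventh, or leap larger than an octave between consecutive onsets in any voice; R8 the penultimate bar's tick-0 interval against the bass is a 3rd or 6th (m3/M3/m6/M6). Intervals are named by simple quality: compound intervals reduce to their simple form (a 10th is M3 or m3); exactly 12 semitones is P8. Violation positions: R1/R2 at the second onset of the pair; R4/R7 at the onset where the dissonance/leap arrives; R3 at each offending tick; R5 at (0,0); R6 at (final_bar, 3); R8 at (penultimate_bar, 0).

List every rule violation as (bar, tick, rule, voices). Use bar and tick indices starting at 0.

(1, 0, R2, (0, 1))
(4, 0, R1, (0, 1))
(5, 0, R1, (0, 1))
(6, 2, R4, (0, 1))
(8, 0, R2, (0, 1))
(11, 0, R1, (0, 1))

bar 0: v0=D3 v1=D4 downbeat P8
bar 1: v0=F3 v1=F4 downbeat P8
bar 2: v0=A3 v1=F4 downbeat m6
bar 3: v0=B3 v1=G4 downbeat m6
bar 4: v0=C4 v1=C5 downbeat P8
bar 5: v0=B3 v1=B4 downbeat P8
bar 6: v0=A3 v1=A4 downbeat P8
bar 7: v0=B3 v1=G4 downbeat m6
bar 8: v0=D4 v1=D5 downbeat P8
bar 9: v0=C4 v1=C5 downbeat P8
bar 10: v0=E3 v1=C4 downbeat m6
bar 11: v0=D3 v1=D4 downbeat P8
  -> R2 @ bar 1 tick 0 v(0, 1): D3/F3 m3 -> F3/F4 P8 similar
  -> R1 @ bar 4 tick 0 v(0, 1): B3/B4 P8 -> C4/C5 P8 similar
  -> R1 @ bar 5 tick 0 v(0, 1): C4/C5 P8 -> B3/B4 P8 similar
  -> R4 @ bar 6 tick 2 v(0, 1): A3/D4 P4 untreated
  -> R2 @ bar 8 tick 0 v(0, 1): B3/D4 m3 -> D4/D5 P8 similar
  -> R1 @ bar 11 tick 0 v(0, 1): E3/E4 P8 -> D3/D4 P8 similar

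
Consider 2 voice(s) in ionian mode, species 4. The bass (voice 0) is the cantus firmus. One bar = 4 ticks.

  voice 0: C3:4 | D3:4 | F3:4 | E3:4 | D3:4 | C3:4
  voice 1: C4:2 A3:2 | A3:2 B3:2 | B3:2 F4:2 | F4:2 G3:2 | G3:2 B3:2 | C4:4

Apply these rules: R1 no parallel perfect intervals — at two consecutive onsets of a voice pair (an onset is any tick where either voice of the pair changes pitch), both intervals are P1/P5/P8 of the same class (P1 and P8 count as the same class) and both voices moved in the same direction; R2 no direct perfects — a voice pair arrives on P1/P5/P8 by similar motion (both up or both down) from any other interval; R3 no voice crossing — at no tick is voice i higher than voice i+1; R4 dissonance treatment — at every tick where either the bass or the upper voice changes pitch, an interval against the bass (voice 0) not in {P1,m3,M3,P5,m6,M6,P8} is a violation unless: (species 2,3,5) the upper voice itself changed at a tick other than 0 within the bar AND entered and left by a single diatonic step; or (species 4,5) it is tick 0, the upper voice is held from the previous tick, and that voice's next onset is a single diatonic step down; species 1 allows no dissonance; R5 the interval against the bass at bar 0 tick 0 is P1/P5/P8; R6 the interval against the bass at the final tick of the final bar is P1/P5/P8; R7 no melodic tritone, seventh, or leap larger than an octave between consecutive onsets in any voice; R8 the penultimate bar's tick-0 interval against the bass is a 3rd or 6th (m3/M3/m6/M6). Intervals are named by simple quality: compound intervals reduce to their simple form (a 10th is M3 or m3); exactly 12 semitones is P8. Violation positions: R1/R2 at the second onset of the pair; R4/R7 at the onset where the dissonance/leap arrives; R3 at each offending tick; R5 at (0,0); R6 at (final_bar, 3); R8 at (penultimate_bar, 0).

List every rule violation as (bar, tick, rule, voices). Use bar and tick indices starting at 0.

bar 0: v0=C3 v1=C4 downbeat P8
bar 1: v0=D3 v1=A3 downbeat P5
bar 2: v0=F3 v1=B3 downbeat TT
bar 3: v0=E3 v1=F4 downbeat m2
bar 4: v0=D3 v1=G3 downbeat P4
bar 5: v0=C3 v1=C4 downbeat P8
  -> R4 @ bar 2 tick 0 v(0, 1): F3/B3 TT untreated
  -> R7 @ bar 2 tick 2 v(1,): B3->F4 leap 6st
  -> R4 @ bar 3 tick 0 v(0, 1): E3/F4 m2 untreated
  -> R7 @ bar 3 tick 2 v(1,): F4->G3 leap 10st
  -> R4 @ bar 4 tick 0 v(0, 1): D3/G3 P4 untreated
  -> R8 @ bar 4 tick 0 v(0, 1): penult P4 not 3rd/6th

(2, 0, R4, (0, 1))
(2, 2, R7, (1,))
(3, 0, R4, (0, 1))
(3, 2, R7, (1,))
(4, 0, R4, (0, 1))
(4, 0, R8, (0, 1))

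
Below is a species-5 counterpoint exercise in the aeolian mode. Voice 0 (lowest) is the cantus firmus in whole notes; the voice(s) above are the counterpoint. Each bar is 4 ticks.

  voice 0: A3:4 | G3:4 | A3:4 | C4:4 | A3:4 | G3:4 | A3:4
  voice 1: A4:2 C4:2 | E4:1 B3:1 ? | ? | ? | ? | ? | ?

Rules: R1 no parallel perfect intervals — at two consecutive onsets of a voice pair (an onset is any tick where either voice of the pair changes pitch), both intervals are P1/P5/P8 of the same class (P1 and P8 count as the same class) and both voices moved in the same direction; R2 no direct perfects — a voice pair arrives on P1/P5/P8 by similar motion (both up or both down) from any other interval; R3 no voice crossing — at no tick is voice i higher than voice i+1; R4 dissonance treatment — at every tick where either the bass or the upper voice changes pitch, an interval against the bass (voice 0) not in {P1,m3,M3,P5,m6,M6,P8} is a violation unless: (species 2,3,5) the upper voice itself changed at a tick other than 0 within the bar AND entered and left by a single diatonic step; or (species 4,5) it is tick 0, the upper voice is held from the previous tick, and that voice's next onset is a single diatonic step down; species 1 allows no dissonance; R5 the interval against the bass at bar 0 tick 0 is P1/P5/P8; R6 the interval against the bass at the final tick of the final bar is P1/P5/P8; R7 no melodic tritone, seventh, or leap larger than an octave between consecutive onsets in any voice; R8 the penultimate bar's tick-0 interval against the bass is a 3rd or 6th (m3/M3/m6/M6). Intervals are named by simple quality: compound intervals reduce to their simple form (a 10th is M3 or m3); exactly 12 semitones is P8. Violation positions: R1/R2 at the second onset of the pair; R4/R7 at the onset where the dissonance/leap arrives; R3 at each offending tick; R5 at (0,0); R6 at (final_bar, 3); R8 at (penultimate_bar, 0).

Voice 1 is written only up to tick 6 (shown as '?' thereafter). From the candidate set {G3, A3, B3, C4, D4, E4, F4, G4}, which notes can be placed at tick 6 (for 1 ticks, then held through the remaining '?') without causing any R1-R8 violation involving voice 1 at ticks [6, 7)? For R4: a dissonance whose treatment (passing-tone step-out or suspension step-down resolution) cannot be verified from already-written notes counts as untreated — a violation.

{B3, D4, E4, G3, G4}

G3: legal
A3: violates R4
B3: legal
C4: violates R4
D4: legal
E4: legal
F4: violates R4,R7
G4: legal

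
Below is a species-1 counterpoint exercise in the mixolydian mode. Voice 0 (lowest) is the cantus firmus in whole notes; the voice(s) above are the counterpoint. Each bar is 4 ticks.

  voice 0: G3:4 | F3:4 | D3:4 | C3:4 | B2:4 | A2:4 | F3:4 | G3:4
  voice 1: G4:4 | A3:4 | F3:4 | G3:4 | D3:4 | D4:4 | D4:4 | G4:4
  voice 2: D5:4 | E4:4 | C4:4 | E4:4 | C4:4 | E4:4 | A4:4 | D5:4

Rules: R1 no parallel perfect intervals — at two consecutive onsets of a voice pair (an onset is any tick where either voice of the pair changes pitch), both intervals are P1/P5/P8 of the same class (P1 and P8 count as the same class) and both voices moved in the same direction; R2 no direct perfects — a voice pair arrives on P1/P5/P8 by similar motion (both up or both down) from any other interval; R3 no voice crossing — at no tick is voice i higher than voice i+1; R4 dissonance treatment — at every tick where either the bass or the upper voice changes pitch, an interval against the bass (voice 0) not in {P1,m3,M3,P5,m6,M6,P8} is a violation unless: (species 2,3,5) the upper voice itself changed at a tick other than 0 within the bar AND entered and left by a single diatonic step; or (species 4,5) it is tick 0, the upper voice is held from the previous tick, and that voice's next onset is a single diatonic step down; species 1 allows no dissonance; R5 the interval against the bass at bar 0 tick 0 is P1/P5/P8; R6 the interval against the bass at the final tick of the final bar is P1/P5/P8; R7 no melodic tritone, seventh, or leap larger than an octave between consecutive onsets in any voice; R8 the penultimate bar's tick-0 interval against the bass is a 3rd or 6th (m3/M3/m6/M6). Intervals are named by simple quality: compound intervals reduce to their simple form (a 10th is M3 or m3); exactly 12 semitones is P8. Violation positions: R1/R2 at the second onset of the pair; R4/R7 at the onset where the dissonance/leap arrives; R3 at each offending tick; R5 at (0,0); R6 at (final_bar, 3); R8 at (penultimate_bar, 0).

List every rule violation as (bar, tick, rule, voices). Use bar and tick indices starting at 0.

(1, 0, R1, (1, 2))
(1, 0, R4, (0, 2))
(1, 0, R7, (1,))
(1, 0, R7, (2,))
(2, 0, R1, (1, 2))
(2, 0, R4, (0, 2))
(4, 0, R4, (0, 2))
(5, 0, R4, (0, 1))
(7, 0, R1, (1, 2))
(7, 0, R2, (0, 1))
(7, 0, R2, (0, 2))

bar 0: v0=G3 v1=G4 v2=D5 downbeat P5
bar 1: v0=F3 v1=A3 v2=E4 downbeat M7
bar 2: v0=D3 v1=F3 v2=C4 downbeat m7
bar 3: v0=C3 v1=G3 v2=E4 downbeat M3
bar 4: v0=B2 v1=D3 v2=C4 downbeat m2
bar 5: v0=A2 v1=D4 v2=E4 downbeat P5
bar 6: v0=F3 v1=D4 v2=A4 downbeat M3
bar 7: v0=G3 v1=G4 v2=D5 downbeat P5
  -> R1 @ bar 1 tick 0 v(1, 2): G4/D5 P5 -> A3/E4 P5 similar
  -> R4 @ bar 1 tick 0 v(0, 2): F3/E4 M7 untreated
  -> R7 @ bar 1 tick 0 v(1,): G4->A3 leap 10st
  -> R7 @ bar 1 tick 0 v(2,): D5->E4 leap 10st
  -> R1 @ bar 2 tick 0 v(1, 2): A3/E4 P5 -> F3/C4 P5 similar
  -> R4 @ bar 2 tick 0 v(0, 2): D3/C4 m7 untreated
  -> R4 @ bar 4 tick 0 v(0, 2): B2/C4 m2 untreated
  -> R4 @ bar 5 tick 0 v(0, 1): A2/D4 P4 untreated
  -> R1 @ bar 7 tick 0 v(1, 2): D4/A4 P5 -> G4/D5 P5 similar
  -> R2 @ bar 7 tick 0 v(0, 1): F3/D4 M6 -> G3/G4 P8 similar
  -> R2 @ bar 7 tick 0 v(0, 2): F3/A4 M3 -> G3/D5 P5 similar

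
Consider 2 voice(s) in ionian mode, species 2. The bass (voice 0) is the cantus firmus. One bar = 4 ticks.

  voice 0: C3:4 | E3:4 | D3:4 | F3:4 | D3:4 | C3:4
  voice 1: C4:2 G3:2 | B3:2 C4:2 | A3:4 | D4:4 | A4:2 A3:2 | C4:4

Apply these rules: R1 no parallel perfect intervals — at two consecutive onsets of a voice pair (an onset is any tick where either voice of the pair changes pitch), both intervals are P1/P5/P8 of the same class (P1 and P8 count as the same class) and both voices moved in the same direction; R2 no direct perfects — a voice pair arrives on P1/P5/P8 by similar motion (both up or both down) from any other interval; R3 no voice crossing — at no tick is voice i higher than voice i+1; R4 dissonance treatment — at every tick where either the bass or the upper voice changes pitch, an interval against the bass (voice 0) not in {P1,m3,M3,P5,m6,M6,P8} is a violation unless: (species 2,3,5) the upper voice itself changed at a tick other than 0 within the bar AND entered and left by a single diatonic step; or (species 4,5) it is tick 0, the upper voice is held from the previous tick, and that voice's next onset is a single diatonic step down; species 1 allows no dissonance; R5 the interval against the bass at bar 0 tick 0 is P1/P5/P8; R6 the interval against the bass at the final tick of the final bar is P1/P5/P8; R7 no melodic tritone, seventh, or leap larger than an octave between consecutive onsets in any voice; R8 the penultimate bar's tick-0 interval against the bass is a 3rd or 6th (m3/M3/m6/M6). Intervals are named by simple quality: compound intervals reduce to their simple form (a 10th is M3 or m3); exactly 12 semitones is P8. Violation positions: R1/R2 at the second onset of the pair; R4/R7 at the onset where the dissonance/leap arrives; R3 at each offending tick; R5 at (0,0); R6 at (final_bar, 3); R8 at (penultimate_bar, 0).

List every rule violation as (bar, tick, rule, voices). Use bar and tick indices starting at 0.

bar 0: v0=C3 v1=C4 downbeat P8
bar 1: v0=E3 v1=B3 downbeat P5
bar 2: v0=D3 v1=A3 downbeat P5
bar 3: v0=F3 v1=D4 downbeat M6
bar 4: v0=D3 v1=A4 downbeat P5
bar 5: v0=C3 v1=C4 downbeat P8
  -> R1 @ bar 1 tick 0 v(0, 1): C3/G3 P5 -> E3/B3 P5 similar
  -> R2 @ bar 2 tick 0 v(0, 1): E3/C4 m6 -> D3/A3 P5 similar
  -> R8 @ bar 4 tick 0 v(0, 1): penult P5 not 3rd/6th

(1, 0, R1, (0, 1))
(2, 0, R2, (0, 1))
(4, 0, R8, (0, 1))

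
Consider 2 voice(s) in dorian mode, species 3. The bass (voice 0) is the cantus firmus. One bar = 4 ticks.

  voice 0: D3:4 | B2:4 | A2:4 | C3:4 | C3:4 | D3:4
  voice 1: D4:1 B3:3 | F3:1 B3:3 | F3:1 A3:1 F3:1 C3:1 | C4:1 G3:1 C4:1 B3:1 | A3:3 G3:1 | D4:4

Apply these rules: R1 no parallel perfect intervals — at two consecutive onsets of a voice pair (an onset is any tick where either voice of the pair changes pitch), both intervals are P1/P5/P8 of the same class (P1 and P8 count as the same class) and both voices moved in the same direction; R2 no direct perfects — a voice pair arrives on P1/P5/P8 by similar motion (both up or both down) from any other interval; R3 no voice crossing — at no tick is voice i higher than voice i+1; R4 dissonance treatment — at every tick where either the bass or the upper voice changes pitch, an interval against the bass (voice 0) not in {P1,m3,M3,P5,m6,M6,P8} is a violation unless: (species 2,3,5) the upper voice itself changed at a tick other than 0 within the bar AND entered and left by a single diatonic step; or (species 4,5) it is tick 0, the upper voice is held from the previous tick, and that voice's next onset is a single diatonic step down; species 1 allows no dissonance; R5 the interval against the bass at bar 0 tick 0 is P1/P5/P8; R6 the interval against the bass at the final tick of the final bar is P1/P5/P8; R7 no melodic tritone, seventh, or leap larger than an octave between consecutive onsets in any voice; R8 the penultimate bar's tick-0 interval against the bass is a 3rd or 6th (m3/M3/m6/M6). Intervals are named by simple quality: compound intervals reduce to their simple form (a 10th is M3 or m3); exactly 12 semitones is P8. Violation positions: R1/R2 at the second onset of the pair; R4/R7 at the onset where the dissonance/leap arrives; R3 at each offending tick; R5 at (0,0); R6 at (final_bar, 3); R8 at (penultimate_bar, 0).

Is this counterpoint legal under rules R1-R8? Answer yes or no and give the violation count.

No (6 violations)

bar 0: v0=D3 v1=D4 (P8)
bar 1: v0=B2 v1=F3 (TT)
bar 2: v0=A2 v1=F3 (m6)
bar 3: v0=C3 v1=C4 (P8)
bar 4: v0=C3 v1=A3 (M6)
bar 5: v0=D3 v1=D4 (P8)
  R4 @ bar1.0: B2/F3 TT untreated
  R7 @ bar1.0: B3->F3 leap 6st
  R7 @ bar1.1: F3->B3 leap 6st
  R7 @ bar2.0: B3->F3 leap 6st
  R2 @ bar3.0: A2/C3 m3 -> C3/C4 P8 similar
  R2 @ bar5.0: C3/G3 P5 -> D3/D4 P8 similar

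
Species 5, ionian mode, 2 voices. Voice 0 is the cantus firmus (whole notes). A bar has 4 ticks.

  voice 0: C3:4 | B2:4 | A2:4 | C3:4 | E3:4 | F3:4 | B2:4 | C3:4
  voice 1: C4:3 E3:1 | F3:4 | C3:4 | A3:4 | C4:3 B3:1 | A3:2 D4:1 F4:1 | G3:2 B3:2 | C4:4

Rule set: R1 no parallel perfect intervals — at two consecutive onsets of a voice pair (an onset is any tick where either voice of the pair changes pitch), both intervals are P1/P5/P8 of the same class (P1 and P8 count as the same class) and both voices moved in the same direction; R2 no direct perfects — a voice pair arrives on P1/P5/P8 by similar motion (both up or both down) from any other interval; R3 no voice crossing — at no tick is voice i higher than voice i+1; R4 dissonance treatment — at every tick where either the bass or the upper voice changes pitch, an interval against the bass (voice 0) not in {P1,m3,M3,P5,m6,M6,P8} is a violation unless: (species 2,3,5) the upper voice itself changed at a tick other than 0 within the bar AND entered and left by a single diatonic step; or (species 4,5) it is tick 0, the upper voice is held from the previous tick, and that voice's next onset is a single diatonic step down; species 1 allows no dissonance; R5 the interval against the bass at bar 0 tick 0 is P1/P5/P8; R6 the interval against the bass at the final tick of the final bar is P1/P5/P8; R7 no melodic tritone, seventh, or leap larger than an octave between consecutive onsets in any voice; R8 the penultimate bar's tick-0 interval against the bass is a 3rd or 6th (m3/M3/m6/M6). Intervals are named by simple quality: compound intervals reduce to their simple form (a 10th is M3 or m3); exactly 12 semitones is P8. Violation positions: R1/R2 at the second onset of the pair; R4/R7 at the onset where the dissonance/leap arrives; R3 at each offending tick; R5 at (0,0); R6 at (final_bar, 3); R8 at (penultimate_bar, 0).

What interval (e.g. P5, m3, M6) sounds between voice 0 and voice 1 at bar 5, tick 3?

P8

voice 0=F3 voice 1=F4 -> P8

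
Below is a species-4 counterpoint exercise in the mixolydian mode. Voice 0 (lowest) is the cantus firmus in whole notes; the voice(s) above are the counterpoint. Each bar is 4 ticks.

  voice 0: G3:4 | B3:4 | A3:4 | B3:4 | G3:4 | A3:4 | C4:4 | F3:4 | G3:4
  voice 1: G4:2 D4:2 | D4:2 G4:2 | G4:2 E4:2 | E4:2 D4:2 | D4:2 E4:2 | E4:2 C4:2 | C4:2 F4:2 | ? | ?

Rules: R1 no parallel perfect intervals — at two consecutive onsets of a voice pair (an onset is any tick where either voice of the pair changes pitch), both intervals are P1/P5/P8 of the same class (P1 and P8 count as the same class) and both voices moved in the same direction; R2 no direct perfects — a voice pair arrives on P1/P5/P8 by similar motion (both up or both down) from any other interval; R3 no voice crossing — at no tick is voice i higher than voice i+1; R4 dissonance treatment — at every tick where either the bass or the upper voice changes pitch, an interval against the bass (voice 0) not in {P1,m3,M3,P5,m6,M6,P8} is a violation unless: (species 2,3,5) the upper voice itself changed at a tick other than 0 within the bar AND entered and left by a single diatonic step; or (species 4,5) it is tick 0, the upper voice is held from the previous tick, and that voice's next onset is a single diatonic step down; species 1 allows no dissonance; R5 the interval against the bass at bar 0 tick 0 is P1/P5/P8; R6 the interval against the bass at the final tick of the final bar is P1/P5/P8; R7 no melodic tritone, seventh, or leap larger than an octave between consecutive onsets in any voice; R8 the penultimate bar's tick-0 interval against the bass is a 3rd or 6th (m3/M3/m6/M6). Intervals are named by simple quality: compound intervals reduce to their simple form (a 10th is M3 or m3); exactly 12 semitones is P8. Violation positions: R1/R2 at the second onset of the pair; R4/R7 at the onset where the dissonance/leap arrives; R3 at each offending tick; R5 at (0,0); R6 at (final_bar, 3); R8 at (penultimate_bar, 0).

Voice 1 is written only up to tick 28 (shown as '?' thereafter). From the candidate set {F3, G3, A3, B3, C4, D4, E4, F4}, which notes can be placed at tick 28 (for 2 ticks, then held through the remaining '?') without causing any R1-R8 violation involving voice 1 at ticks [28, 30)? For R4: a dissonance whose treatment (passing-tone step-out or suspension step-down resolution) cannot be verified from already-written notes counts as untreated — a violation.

{A3, D4}

F3: violates R2,R8
G3: violates R4,R7,R8
A3: legal
B3: violates R4,R7,R8
C4: violates R2,R8
D4: legal
E4: violates R4,R8
F4: violates R8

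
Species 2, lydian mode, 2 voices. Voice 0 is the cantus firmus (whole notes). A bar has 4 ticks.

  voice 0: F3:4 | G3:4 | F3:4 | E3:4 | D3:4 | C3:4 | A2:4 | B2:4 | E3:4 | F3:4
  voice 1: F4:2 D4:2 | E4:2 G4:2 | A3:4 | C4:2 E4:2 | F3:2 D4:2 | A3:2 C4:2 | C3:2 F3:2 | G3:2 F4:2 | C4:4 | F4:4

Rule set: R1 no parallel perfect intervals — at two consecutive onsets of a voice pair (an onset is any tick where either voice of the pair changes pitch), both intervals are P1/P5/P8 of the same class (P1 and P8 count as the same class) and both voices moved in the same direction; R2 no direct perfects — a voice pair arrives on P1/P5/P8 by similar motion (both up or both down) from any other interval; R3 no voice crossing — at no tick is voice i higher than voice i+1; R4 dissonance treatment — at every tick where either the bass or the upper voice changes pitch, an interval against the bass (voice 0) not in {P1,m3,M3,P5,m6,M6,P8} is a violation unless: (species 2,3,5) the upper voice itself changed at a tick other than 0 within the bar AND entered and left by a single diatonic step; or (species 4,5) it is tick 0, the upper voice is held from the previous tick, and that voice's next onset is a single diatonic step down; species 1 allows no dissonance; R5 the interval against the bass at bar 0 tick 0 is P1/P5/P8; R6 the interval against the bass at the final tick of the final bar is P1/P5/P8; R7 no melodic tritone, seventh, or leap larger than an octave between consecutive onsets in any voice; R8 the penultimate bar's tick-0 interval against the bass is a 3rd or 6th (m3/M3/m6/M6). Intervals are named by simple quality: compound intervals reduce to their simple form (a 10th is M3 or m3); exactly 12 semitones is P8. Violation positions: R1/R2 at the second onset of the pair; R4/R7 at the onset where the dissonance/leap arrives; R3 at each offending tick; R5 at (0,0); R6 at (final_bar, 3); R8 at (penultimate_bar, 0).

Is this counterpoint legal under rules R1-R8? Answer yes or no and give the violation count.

No (5 violations)

bar 0: v0=F3 v1=F4 (P8)
bar 1: v0=G3 v1=E4 (M6)
bar 2: v0=F3 v1=A3 (M3)
bar 3: v0=E3 v1=C4 (m6)
bar 4: v0=D3 v1=F3 (m3)
bar 5: v0=C3 v1=A3 (M6)
bar 6: v0=A2 v1=C3 (m3)
bar 7: v0=B2 v1=G3 (m6)
bar 8: v0=E3 v1=C4 (m6)
bar 9: v0=F3 v1=F4 (P8)
  R7 @ bar2.0: G4->A3 leap 10st
  R7 @ bar4.0: E4->F3 leap 11st
  R4 @ bar7.2: B2/F4 TT untreated
  R7 @ bar7.2: G3->F4 leap 10st
  R2 @ bar9.0: E3/C4 m6 -> F3/F4 P8 similar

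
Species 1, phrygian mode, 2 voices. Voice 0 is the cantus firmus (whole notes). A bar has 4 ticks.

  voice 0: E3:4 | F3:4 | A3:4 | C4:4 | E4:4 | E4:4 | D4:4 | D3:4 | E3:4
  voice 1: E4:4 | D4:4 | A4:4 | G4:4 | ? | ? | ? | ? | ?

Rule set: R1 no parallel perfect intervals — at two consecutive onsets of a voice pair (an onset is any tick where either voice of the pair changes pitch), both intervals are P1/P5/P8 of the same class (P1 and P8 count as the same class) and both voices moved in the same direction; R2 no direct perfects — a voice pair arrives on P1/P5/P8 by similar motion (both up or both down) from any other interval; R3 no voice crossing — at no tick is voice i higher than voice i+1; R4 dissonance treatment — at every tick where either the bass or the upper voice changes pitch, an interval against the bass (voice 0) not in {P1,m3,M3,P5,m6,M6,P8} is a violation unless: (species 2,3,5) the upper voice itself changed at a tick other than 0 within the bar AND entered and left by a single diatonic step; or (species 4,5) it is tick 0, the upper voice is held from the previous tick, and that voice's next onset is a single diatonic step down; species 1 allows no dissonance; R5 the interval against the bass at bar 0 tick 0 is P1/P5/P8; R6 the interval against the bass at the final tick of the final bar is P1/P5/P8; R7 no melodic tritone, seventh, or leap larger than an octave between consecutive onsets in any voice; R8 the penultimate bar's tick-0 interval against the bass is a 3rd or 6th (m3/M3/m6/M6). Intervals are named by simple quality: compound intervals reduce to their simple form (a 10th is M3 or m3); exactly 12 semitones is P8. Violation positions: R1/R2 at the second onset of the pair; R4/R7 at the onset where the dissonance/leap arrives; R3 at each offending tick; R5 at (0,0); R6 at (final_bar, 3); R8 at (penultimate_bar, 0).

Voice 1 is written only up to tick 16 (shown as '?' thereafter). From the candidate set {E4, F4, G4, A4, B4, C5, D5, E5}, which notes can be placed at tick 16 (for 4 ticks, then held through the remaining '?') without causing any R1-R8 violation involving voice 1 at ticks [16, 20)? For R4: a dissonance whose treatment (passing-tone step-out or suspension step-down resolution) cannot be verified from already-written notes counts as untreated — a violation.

E4: legal
F4: violates R4
G4: legal
A4: violates R4
B4: violates R1
C5: legal
D5: violates R4
E5: violates R2

{C5, E4, G4}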